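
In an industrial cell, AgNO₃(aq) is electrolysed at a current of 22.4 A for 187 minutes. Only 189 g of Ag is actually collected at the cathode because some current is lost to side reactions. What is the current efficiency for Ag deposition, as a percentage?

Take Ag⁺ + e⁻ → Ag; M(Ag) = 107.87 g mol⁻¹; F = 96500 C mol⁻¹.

Q = I·t = 22.40 × 11220 = 251300 C; n(e⁻) = 251300/96500 = 2.604 mol.
Theoretical n(Ag) = n(e⁻)/1 = 2.604 mol, i.e. m_theo = 2.604 × 107.87 = 280.9 g.
Efficiency = m_actual / m_theo = 189 / 280.9 = 67.3 %.

67.3 %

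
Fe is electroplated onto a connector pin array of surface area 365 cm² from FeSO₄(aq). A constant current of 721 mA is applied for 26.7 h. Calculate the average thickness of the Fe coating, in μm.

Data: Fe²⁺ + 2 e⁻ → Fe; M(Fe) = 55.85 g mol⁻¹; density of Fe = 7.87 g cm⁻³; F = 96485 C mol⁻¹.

69.8 μm

Q = I·t = 0.7210 × 96120 = 69300 C; n(e⁻) = 0.7183 mol.
n(Fe) = n(e⁻)/2 = 0.3591 mol, so m = 0.3591 × 55.85 = 20.06 g.
Volume = m/ρ = 20.06 / 7.87 = 2.549 cm³.
Thickness = V/A = 2.549 / 365 = 0.00698 cm = 69.8 μm.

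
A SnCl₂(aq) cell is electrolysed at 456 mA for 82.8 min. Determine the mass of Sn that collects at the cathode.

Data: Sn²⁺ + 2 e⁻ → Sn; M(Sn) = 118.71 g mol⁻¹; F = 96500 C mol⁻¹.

Q = I·t = 0.4560 A × 4968.0 s = 2265 C.
n(e⁻) = Q/F = 2265 / 96500 = 0.02348 mol.
Sn²⁺ + 2 e⁻ → Sn, so n(Sn) = n(e⁻)/2 = 0.01174 mol.
m = n·M = 0.01174 × 118.71 = 1.39 g.

1.39 g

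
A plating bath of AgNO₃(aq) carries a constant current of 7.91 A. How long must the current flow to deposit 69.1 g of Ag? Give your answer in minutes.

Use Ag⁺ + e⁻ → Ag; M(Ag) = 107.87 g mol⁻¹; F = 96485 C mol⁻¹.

n(Ag) = m/M = 69.1 / 107.87 = 0.6406 mol.
Each Ag atom requires 1 electron, so n(e⁻) = 1 × 0.6406 = 0.6406 mol.
Q = n(e⁻)·F = 0.6406 × 96485 = 61810 C.
t = Q/I = 61810 / 7.910 A = 7814 s = 130 min.

130 min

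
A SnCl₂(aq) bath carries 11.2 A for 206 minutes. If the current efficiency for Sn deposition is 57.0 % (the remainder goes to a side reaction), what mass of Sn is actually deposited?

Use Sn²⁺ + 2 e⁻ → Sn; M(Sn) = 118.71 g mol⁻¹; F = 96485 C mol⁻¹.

48.5 g

Q = I·t = 11.20 × 12360 = 138400 C.
n(e⁻) = 138400/96485 = 1.435 mol; theoretically n(Sn) = 1.435/2 = 0.7174 mol, m_theo = 85.16 g.
At 57.0 % efficiency, m_actual = 0.570 × 85.16 = 48.5 g.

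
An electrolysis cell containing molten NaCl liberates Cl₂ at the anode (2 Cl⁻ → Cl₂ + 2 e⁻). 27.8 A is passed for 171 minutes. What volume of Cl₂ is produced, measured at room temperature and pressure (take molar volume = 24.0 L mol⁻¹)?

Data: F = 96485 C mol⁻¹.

Q = I·t = 27.80 A × 10260 s = 285200 C.
n(e⁻) = Q/F = 285200 / 96485 = 2.956 mol.
2 electrons are transferred per Cl₂ molecule, so n(Cl₂) = 2.956 / 2 = 1.478 mol.
V = n × V_m = 1.478 × 24.0 = 35.5 L.

35.5 L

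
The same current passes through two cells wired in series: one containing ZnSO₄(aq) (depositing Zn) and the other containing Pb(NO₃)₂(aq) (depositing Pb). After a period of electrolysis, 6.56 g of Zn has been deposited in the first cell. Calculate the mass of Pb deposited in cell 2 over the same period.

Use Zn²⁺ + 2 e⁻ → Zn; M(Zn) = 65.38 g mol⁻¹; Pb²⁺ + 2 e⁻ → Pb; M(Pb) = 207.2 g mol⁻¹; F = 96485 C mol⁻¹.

20.8 g

n(Zn) = 6.56 / 65.38 = 0.1003 mol.
Since Zn²⁺ + 2 e⁻ → Zn, n(e⁻) passed = 2 × 0.1003 = 0.2007 mol.
Cells in series carry the same charge, so the same 0.2007 mol of electrons passes through cell 2.
Pb²⁺ + 2 e⁻ → Pb, so n(Pb) = 0.2007 / 2 = 0.1003 mol.
m(Pb) = 0.1003 × 207.2 = 20.8 g.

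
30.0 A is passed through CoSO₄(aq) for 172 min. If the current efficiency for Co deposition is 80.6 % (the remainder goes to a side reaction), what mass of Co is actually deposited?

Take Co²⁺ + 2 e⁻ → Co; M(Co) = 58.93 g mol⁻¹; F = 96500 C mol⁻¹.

76.2 g

Q = I·t = 30.00 × 10320 = 309600 C.
n(e⁻) = 309600/96500 = 3.208 mol; theoretically n(Co) = 3.208/2 = 1.604 mol, m_theo = 94.53 g.
At 80.6 % efficiency, m_actual = 0.806 × 94.53 = 76.2 g.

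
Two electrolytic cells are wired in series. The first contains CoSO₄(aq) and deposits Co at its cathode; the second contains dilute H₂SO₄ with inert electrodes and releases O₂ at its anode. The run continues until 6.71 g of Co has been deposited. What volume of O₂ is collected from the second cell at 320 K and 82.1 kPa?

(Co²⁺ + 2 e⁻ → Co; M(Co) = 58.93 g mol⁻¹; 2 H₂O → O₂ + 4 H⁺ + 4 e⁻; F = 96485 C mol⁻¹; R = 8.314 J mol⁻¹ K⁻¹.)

n(Co) = 6.71 / 58.93 = 0.1139 mol, so n(e⁻) = 2 × 0.1139 = 0.2277 mol.
The cells are in series, so the same 0.2277 mol of electrons passes through the second cell.
2 H₂O → O₂ + 4 H⁺ + 4 e⁻ — 4 mol e⁻ per mol O₂, so n(O₂) = 0.2277/4 = 0.05693 mol.
V = nRT/P = (0.05693 × 8.314 × 320) / (82.1 × 10³) = 0.00184 m³ = 1.84 L.

1.84 L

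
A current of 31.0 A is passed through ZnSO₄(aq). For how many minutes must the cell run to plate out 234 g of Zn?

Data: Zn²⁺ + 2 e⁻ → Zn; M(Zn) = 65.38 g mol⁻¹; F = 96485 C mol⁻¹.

n(Zn) = m/M = 234 / 65.38 = 3.579 mol.
Each Zn atom requires 2 electrons, so n(e⁻) = 2 × 3.579 = 7.158 mol.
Q = n(e⁻)·F = 7.158 × 96485 = 690700 C.
t = Q/I = 690700 / 31.00 A = 22280 s = 371 min.

371 min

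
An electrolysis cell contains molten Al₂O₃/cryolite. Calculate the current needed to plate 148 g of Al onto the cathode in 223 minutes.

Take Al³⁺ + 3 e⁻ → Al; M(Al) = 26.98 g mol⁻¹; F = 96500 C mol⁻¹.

n(Al) = 148 / 26.98 = 5.486 mol.
n(e⁻) = 3 × 5.486 = 16.46 mol.
Q = n(e⁻)·F = 16.46 × 96500 = 1588000 C.
I = Q/t = 1588000 / 13380 s = 119 A.

119 A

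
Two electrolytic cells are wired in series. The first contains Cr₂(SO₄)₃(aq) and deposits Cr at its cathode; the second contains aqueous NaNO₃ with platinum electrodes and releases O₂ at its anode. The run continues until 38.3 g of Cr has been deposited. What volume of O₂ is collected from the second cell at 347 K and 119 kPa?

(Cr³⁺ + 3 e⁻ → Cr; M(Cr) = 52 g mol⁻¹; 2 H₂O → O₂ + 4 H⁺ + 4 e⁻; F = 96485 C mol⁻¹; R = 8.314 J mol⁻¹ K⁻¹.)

13.4 L

n(Cr) = 38.3 / 52 = 0.7365 mol, so n(e⁻) = 3 × 0.7365 = 2.210 mol.
The cells are in series, so the same 2.210 mol of electrons passes through the second cell.
2 H₂O → O₂ + 4 H⁺ + 4 e⁻ — 4 mol e⁻ per mol O₂, so n(O₂) = 2.210/4 = 0.5524 mol.
V = nRT/P = (0.5524 × 8.314 × 347) / (119 × 10³) = 0.0134 m³ = 13.4 L.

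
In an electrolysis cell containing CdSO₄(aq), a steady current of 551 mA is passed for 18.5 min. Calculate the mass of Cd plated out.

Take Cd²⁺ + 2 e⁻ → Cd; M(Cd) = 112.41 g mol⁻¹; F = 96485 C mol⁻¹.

Q = I·t = 0.5510 A × 1110.0 s = 611.6 C.
n(e⁻) = Q/F = 611.6 / 96485 = 0.006339 mol.
Cd²⁺ + 2 e⁻ → Cd, so n(Cd) = n(e⁻)/2 = 0.003169 mol.
m = n·M = 0.003169 × 112.41 = 0.356 g.

0.356 g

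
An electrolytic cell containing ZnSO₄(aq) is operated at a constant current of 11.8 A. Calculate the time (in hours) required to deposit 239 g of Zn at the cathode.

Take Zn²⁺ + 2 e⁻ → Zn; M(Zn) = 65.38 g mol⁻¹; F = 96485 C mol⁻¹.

16.6 h

n(Zn) = m/M = 239 / 65.38 = 3.656 mol.
Each Zn atom requires 2 electrons, so n(e⁻) = 2 × 3.656 = 7.311 mol.
Q = n(e⁻)·F = 7.311 × 96485 = 705400 C.
t = Q/I = 705400 / 11.80 A = 59780 s = 16.6 h.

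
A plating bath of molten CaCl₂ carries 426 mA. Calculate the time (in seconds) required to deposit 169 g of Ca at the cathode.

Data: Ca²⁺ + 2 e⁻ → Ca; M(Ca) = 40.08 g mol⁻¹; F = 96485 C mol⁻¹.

n(Ca) = m/M = 169 / 40.08 = 4.217 mol.
Each Ca atom requires 2 electrons, so n(e⁻) = 2 × 4.217 = 8.433 mol.
Q = n(e⁻)·F = 8.433 × 96485 = 813700 C.
t = Q/I = 813700 / 0.4260 A = 1910000 s.

1.91 × 10⁶ s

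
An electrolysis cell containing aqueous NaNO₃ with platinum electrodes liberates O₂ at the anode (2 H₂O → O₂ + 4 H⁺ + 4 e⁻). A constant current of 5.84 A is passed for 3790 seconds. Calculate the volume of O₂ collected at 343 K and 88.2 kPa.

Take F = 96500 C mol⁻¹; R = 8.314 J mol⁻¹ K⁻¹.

Q = I·t = 5.840 A × 3790.0 s = 22130 C.
n(e⁻) = Q/F = 22130 / 96500 = 0.2294 mol.
4 electrons are transferred per O₂ molecule, so n(O₂) = 0.2294 / 4 = 0.05734 mol.
V = nRT/P = (0.05734 × 8.314 × 343) / (88.2 × 10³ Pa) = 0.00185 m³ = 1.85 L.

1.85 L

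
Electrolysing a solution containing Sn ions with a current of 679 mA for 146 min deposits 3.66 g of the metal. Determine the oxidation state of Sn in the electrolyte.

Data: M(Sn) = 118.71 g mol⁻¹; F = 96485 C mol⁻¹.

+2

Q = I·t = 0.6790 A × 8760.0 s = 5948 C, so n(e⁻) = 5948/96485 = 0.06165 mol.
n(Sn) deposited = 3.66 / 118.71 = 0.03083 mol.
Electrons per atom = n(e⁻)/n(Sn) = 0.06165 / 0.03083 = 2.00 ≈ 2, so the ion is Sn²⁺.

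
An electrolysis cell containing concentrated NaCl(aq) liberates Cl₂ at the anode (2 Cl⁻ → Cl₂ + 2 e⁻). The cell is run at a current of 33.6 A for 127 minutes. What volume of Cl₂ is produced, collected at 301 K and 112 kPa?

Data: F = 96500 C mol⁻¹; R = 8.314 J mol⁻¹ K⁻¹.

Q = I·t = 33.60 A × 7620.0 s = 256000 C.
n(e⁻) = Q/F = 256000 / 96500 = 2.653 mol.
2 electrons are transferred per Cl₂ molecule, so n(Cl₂) = 2.653 / 2 = 1.327 mol.
V = nRT/P = (1.327 × 8.314 × 301) / (112 × 10³ Pa) = 0.0296 m³ = 29.6 L.

29.6 L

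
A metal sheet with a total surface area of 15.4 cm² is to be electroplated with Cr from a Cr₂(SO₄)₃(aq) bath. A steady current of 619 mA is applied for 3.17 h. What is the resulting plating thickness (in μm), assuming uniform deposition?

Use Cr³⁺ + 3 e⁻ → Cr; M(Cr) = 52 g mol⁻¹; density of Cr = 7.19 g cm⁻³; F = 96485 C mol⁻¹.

Q = I·t = 0.6190 × 11412 = 7064 C; n(e⁻) = 0.07321 mol.
n(Cr) = n(e⁻)/3 = 0.02440 mol, so m = 0.02440 × 52 = 1.269 g.
Volume = m/ρ = 1.269 / 7.19 = 0.1765 cm³.
Thickness = V/A = 0.1765 / 15.4 = 0.0115 cm = 115 μm.

115 μm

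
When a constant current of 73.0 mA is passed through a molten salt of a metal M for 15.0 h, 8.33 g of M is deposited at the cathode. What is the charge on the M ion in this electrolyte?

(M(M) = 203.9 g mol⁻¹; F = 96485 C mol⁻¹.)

Q = I·t = 0.07300 A × 54000 s = 3942 C, so n(e⁻) = 3942/96485 = 0.04086 mol.
n(M) deposited = 8.33 / 203.9 = 0.04085 mol.
Electrons per atom = n(e⁻)/n(M) = 0.04086 / 0.04085 = 1.00 ≈ 1, so the ion is M⁺.

+1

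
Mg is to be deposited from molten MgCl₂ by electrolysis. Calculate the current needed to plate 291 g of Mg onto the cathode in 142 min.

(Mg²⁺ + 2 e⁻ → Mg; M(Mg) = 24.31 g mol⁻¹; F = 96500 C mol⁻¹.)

n(Mg) = 291 / 24.31 = 11.97 mol.
n(e⁻) = 2 × 11.97 = 23.94 mol.
Q = n(e⁻)·F = 23.94 × 96500 = 2310000 C.
I = Q/t = 2310000 / 8520.0 s = 271 A.

271 A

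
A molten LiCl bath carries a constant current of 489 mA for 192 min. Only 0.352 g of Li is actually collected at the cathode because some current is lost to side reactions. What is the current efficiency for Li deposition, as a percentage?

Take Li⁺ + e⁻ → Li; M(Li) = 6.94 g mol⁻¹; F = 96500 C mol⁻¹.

Q = I·t = 0.4890 × 11520 = 5633 C; n(e⁻) = 5633/96500 = 0.05838 mol.
Theoretical n(Li) = n(e⁻)/1 = 0.05838 mol, i.e. m_theo = 0.05838 × 6.94 = 0.4051 g.
Efficiency = m_actual / m_theo = 0.352 / 0.4051 = 86.9 %.

86.9 %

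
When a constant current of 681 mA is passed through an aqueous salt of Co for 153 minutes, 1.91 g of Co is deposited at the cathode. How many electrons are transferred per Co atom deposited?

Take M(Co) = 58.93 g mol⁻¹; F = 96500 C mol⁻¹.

Q = I·t = 0.6810 A × 9180.0 s = 6252 C, so n(e⁻) = 6252/96500 = 0.06478 mol.
n(Co) deposited = 1.91 / 58.93 = 0.03241 mol.
Electrons per atom = n(e⁻)/n(Co) = 0.06478 / 0.03241 = 2.00 ≈ 2, so the ion is Co²⁺.

2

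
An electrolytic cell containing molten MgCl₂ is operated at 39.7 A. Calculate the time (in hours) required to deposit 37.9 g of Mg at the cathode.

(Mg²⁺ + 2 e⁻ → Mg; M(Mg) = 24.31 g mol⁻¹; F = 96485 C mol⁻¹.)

2.10 h

n(Mg) = m/M = 37.9 / 24.31 = 1.559 mol.
Each Mg atom requires 2 electrons, so n(e⁻) = 2 × 1.559 = 3.118 mol.
Q = n(e⁻)·F = 3.118 × 96485 = 300800 C.
t = Q/I = 300800 / 39.70 A = 7578 s = 2.10 h.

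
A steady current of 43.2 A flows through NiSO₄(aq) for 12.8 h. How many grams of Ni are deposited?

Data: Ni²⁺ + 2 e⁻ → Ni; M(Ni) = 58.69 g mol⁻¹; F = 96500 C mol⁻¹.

605 g

Q = I·t = 43.20 A × 46080 s = 1991000 C.
n(e⁻) = Q/F = 1991000 / 96500 = 20.63 mol.
Ni²⁺ + 2 e⁻ → Ni, so n(Ni) = n(e⁻)/2 = 10.31 mol.
m = n·M = 10.31 × 58.69 = 605 g.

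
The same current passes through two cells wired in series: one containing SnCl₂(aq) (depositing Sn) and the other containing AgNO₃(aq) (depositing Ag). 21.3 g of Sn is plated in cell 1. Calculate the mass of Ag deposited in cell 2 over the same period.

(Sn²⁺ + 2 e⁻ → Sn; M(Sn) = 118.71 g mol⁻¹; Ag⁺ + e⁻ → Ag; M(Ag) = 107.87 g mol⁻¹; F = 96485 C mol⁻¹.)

n(Sn) = 21.3 / 118.71 = 0.1794 mol.
Since Sn²⁺ + 2 e⁻ → Sn, n(e⁻) passed = 2 × 0.1794 = 0.3589 mol.
Cells in series carry the same charge, so the same 0.3589 mol of electrons passes through cell 2.
Ag⁺ + e⁻ → Ag, so n(Ag) = 0.3589 / 1 = 0.3589 mol.
m(Ag) = 0.3589 × 107.87 = 38.7 g.

38.7 g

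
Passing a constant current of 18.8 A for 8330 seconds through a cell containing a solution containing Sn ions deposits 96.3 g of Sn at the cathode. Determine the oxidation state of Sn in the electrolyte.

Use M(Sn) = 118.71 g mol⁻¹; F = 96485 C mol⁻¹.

Q = I·t = 18.80 A × 8330.0 s = 156600 C, so n(e⁻) = 156600/96485 = 1.623 mol.
n(Sn) deposited = 96.3 / 118.71 = 0.8112 mol.
Electrons per atom = n(e⁻)/n(Sn) = 1.623 / 0.8112 = 2.00 ≈ 2, so the ion is Sn²⁺.

+2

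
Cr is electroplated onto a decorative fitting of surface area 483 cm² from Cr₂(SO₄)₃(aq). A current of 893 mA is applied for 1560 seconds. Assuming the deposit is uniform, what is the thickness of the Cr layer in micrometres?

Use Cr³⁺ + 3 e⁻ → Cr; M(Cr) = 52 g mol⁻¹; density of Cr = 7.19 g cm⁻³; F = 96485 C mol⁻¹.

0.721 μm

Q = I·t = 0.8930 × 1560.0 = 1393 C; n(e⁻) = 0.01444 mol.
n(Cr) = n(e⁻)/3 = 0.004813 mol, so m = 0.004813 × 52 = 0.2503 g.
Volume = m/ρ = 0.2503 / 7.19 = 0.03481 cm³.
Thickness = V/A = 0.03481 / 483 = 7.21 × 10⁻⁵ cm = 0.721 μm.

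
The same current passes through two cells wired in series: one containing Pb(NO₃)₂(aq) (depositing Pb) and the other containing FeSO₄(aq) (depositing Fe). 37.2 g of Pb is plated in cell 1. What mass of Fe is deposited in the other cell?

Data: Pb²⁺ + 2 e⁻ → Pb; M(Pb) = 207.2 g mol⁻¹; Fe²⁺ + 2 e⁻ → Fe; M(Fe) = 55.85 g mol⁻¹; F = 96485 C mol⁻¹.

n(Pb) = 37.2 / 207.2 = 0.1795 mol.
Since Pb²⁺ + 2 e⁻ → Pb, n(e⁻) passed = 2 × 0.1795 = 0.3591 mol.
Cells in series carry the same charge, so the same 0.3591 mol of electrons passes through cell 2.
Fe²⁺ + 2 e⁻ → Fe, so n(Fe) = 0.3591 / 2 = 0.1795 mol.
m(Fe) = 0.1795 × 55.85 = 10.0 g.

10.0 g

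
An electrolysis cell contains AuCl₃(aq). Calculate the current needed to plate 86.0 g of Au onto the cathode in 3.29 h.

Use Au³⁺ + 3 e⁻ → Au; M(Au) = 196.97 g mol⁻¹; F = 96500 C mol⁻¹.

10.7 A

n(Au) = 86.0 / 196.97 = 0.4366 mol.
n(e⁻) = 3 × 0.4366 = 1.310 mol.
Q = n(e⁻)·F = 1.310 × 96500 = 126400 C.
I = Q/t = 126400 / 11844 s = 10.7 A.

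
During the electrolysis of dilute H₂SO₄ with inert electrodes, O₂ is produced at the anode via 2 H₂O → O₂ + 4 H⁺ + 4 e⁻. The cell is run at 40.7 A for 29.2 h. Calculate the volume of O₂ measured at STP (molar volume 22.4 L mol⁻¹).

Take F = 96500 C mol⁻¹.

248 L

Q = I·t = 40.70 A × 105120 s = 4278000 C.
n(e⁻) = Q/F = 4278000 / 96500 = 44.34 mol.
4 electrons are transferred per O₂ molecule, so n(O₂) = 44.34 / 4 = 11.08 mol.
V = n × V_m = 11.08 × 22.4 = 248 L.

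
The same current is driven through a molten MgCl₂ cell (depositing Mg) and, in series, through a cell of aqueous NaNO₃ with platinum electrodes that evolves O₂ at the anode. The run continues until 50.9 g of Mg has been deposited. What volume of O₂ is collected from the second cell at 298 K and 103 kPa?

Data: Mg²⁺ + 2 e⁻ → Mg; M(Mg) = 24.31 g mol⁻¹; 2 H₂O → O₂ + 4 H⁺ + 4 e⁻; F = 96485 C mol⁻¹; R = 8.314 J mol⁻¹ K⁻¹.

n(Mg) = 50.9 / 24.31 = 2.094 mol, so n(e⁻) = 2 × 2.094 = 4.188 mol.
The cells are in series, so the same 4.188 mol of electrons passes through the second cell.
2 H₂O → O₂ + 4 H⁺ + 4 e⁻ — 4 mol e⁻ per mol O₂, so n(O₂) = 4.188/4 = 1.047 mol.
V = nRT/P = (1.047 × 8.314 × 298) / (103 × 10³) = 0.0252 m³ = 25.2 L.

25.2 L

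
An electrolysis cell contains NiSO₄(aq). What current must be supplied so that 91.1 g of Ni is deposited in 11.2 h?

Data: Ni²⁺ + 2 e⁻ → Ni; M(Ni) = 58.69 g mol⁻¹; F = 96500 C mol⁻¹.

n(Ni) = 91.1 / 58.69 = 1.552 mol.
n(e⁻) = 2 × 1.552 = 3.104 mol.
Q = n(e⁻)·F = 3.104 × 96500 = 299600 C.
I = Q/t = 299600 / 40320 s = 7.43 A.

7.43 A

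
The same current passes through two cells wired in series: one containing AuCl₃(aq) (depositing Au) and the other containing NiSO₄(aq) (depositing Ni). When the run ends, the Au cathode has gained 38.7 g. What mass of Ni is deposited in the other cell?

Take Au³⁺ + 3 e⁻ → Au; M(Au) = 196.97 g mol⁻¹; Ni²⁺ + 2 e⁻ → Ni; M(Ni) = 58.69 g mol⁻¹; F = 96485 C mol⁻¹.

n(Au) = 38.7 / 196.97 = 0.1965 mol.
Since Au³⁺ + 3 e⁻ → Au, n(e⁻) passed = 3 × 0.1965 = 0.5894 mol.
Cells in series carry the same charge, so the same 0.5894 mol of electrons passes through cell 2.
Ni²⁺ + 2 e⁻ → Ni, so n(Ni) = 0.5894 / 2 = 0.2947 mol.
m(Ni) = 0.2947 × 58.69 = 17.3 g.

17.3 g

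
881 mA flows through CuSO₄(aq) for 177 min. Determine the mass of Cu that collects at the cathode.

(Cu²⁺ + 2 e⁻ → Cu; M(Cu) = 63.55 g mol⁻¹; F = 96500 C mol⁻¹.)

3.08 g

Q = I·t = 0.8810 A × 10620 s = 9356 C.
n(e⁻) = Q/F = 9356 / 96500 = 0.09696 mol.
Cu²⁺ + 2 e⁻ → Cu, so n(Cu) = n(e⁻)/2 = 0.04848 mol.
m = n·M = 0.04848 × 63.55 = 3.08 g.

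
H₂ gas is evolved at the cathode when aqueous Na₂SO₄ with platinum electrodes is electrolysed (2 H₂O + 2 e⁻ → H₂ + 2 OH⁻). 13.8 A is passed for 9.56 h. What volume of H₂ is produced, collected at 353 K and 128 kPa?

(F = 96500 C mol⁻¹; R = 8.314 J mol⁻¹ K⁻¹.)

Q = I·t = 13.80 A × 34416 s = 474900 C.
n(e⁻) = Q/F = 474900 / 96500 = 4.922 mol.
2 electrons are transferred per H₂ molecule, so n(H₂) = 4.922 / 2 = 2.461 mol.
V = nRT/P = (2.461 × 8.314 × 353) / (128 × 10³ Pa) = 0.0564 m³ = 56.4 L.

56.4 L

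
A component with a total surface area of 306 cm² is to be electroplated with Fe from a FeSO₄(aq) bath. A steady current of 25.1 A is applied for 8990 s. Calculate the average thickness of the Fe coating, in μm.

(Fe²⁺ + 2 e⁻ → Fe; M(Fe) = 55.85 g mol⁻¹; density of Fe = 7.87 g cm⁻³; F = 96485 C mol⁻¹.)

Q = I·t = 25.10 × 8990.0 = 225600 C; n(e⁻) = 2.339 mol.
n(Fe) = n(e⁻)/2 = 1.169 mol, so m = 1.169 × 55.85 = 65.31 g.
Volume = m/ρ = 65.31 / 7.87 = 8.298 cm³.
Thickness = V/A = 8.298 / 306 = 0.0271 cm = 271 μm.

271 μm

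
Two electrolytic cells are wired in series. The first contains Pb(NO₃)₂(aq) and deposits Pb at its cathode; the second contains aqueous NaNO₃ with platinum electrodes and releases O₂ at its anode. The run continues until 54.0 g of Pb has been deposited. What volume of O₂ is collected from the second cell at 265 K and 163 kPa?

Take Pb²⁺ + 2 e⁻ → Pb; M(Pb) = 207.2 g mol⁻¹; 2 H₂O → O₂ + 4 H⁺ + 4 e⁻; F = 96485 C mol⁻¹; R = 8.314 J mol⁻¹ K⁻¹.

n(Pb) = 54.0 / 207.2 = 0.2606 mol, so n(e⁻) = 2 × 0.2606 = 0.5212 mol.
The cells are in series, so the same 0.5212 mol of electrons passes through the second cell.
2 H₂O → O₂ + 4 H⁺ + 4 e⁻ — 4 mol e⁻ per mol O₂, so n(O₂) = 0.5212/4 = 0.1303 mol.
V = nRT/P = (0.1303 × 8.314 × 265) / (163 × 10³) = 0.00176 m³ = 1.76 L.

1.76 L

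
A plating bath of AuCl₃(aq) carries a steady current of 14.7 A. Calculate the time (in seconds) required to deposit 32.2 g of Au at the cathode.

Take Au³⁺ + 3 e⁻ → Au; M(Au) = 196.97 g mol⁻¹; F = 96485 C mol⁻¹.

3220 s

n(Au) = m/M = 32.2 / 196.97 = 0.1635 mol.
Each Au atom requires 3 electrons, so n(e⁻) = 3 × 0.1635 = 0.4904 mol.
Q = n(e⁻)·F = 0.4904 × 96485 = 47320 C.
t = Q/I = 47320 / 14.70 A = 3219 s.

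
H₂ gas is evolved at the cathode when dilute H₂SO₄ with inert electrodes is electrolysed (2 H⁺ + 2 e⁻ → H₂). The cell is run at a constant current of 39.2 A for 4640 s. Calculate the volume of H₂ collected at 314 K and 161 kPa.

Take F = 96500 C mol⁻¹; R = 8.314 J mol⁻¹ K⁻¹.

15.3 L

Q = I·t = 39.20 A × 4640.0 s = 181900 C.
n(e⁻) = Q/F = 181900 / 96500 = 1.885 mol.
2 electrons are transferred per H₂ molecule, so n(H₂) = 1.885 / 2 = 0.9424 mol.
V = nRT/P = (0.9424 × 8.314 × 314) / (161 × 10³ Pa) = 0.0153 m³ = 15.3 L.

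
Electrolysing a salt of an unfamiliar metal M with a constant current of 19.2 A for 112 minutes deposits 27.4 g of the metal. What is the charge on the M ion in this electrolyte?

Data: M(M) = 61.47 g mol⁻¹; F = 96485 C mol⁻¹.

Q = I·t = 19.20 A × 6720.0 s = 129000 C, so n(e⁻) = 129000/96485 = 1.337 mol.
n(M) deposited = 27.4 / 61.47 = 0.4457 mol.
Electrons per atom = n(e⁻)/n(M) = 1.337 / 0.4457 = 3.00 ≈ 3, so the ion is M³⁺.

+3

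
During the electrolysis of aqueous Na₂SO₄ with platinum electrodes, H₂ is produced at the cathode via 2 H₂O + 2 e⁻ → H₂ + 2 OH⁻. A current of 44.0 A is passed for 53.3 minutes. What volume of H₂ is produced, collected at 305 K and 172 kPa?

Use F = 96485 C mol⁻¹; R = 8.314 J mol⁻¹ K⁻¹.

10.8 L

Q = I·t = 44.00 A × 3198.0 s = 140700 C.
n(e⁻) = Q/F = 140700 / 96485 = 1.458 mol.
2 electrons are transferred per H₂ molecule, so n(H₂) = 1.458 / 2 = 0.7292 mol.
V = nRT/P = (0.7292 × 8.314 × 305) / (172 × 10³ Pa) = 0.0108 m³ = 10.8 L.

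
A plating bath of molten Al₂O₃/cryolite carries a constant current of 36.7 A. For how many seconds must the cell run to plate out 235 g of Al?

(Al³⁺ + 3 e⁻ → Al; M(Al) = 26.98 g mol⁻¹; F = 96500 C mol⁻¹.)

n(Al) = m/M = 235 / 26.98 = 8.710 mol.
Each Al atom requires 3 electrons, so n(e⁻) = 3 × 8.710 = 26.13 mol.
Q = n(e⁻)·F = 26.13 × 96500 = 2522000 C.
t = Q/I = 2522000 / 36.70 A = 68710 s.

68700 s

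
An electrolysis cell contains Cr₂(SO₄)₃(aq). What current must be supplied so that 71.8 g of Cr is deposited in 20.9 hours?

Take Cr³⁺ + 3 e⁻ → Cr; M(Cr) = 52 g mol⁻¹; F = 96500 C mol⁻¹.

5.31 A

n(Cr) = 71.8 / 52 = 1.381 mol.
n(e⁻) = 3 × 1.381 = 4.142 mol.
Q = n(e⁻)·F = 4.142 × 96500 = 399700 C.
I = Q/t = 399700 / 75240 s = 5.31 A.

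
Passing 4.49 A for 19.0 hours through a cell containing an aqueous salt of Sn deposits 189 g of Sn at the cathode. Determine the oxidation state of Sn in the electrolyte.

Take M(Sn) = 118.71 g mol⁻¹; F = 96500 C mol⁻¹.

+2

Q = I·t = 4.490 A × 68400 s = 307100 C, so n(e⁻) = 307100/96500 = 3.183 mol.
n(Sn) deposited = 189 / 118.71 = 1.592 mol.
Electrons per atom = n(e⁻)/n(Sn) = 3.183 / 1.592 = 2.00 ≈ 2, so the ion is Sn²⁺.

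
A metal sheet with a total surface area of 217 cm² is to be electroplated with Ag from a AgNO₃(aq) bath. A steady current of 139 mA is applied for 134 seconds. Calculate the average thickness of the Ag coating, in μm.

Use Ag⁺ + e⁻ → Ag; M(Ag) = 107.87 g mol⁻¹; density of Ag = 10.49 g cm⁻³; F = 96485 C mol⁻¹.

0.0915 μm

Q = I·t = 0.1390 × 134.00 = 18.63 C; n(e⁻) = 0.0001930 mol.
n(Ag) = n(e⁻)/1 = 0.0001930 mol, so m = 0.0001930 × 107.87 = 0.02082 g.
Volume = m/ρ = 0.02082 / 10.49 = 0.001985 cm³.
Thickness = V/A = 0.001985 / 217 = 9.15 × 10⁻⁶ cm = 0.0915 μm.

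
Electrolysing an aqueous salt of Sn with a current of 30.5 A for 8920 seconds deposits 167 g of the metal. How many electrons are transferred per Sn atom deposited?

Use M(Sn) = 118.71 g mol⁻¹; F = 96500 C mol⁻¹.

2

Q = I·t = 30.50 A × 8920.0 s = 272100 C, so n(e⁻) = 272100/96500 = 2.819 mol.
n(Sn) deposited = 167 / 118.71 = 1.407 mol.
Electrons per atom = n(e⁻)/n(Sn) = 2.819 / 1.407 = 2.00 ≈ 2, so the ion is Sn²⁺.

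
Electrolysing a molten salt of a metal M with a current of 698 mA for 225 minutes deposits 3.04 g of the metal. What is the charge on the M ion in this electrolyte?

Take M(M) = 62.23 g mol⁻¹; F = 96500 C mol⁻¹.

+2

Q = I·t = 0.6980 A × 13500 s = 9423 C, so n(e⁻) = 9423/96500 = 0.09765 mol.
n(M) deposited = 3.04 / 62.23 = 0.04885 mol.
Electrons per atom = n(e⁻)/n(M) = 0.09765 / 0.04885 = 2.00 ≈ 2, so the ion is M²⁺.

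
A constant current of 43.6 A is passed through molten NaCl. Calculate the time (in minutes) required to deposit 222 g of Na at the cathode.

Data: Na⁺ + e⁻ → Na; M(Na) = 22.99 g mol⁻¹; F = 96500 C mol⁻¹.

n(Na) = m/M = 222 / 22.99 = 9.656 mol.
Each Na atom requires 1 electron, so n(e⁻) = 1 × 9.656 = 9.656 mol.
Q = n(e⁻)·F = 9.656 × 96500 = 931800 C.
t = Q/I = 931800 / 43.60 A = 21370 s = 356 min.

356 min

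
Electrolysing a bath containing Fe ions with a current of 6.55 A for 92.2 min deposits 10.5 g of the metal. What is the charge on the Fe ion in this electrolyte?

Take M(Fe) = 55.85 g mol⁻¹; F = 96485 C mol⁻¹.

Q = I·t = 6.550 A × 5532.0 s = 36230 C, so n(e⁻) = 36230/96485 = 0.3755 mol.
n(Fe) deposited = 10.5 / 55.85 = 0.1880 mol.
Electrons per atom = n(e⁻)/n(Fe) = 0.3755 / 0.1880 = 2.00 ≈ 2, so the ion is Fe²⁺.

+2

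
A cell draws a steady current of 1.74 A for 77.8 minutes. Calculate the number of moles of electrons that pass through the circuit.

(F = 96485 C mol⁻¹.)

Q = I·t = 1.740 A × 4668.0 s = 8122 C.
n(e⁻) = Q/F = 8122 / 96485 = 0.0842 mol.

0.0842 mol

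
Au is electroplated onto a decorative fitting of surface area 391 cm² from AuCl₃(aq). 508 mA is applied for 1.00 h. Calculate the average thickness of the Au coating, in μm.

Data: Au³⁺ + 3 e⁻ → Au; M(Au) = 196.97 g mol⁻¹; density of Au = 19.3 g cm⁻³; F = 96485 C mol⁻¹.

1.65 μm

Q = I·t = 0.5080 × 3600.0 = 1829 C; n(e⁻) = 0.01895 mol.
n(Au) = n(e⁻)/3 = 0.006318 mol, so m = 0.006318 × 196.97 = 1.244 g.
Volume = m/ρ = 1.244 / 19.3 = 0.06448 cm³.
Thickness = V/A = 0.06448 / 391 = 1.65 × 10⁻⁴ cm = 1.65 μm.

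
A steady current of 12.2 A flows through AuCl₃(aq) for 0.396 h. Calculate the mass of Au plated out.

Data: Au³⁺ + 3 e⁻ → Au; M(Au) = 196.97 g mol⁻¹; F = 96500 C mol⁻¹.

Q = I·t = 12.20 A × 1425.6 s = 17390 C.
n(e⁻) = Q/F = 17390 / 96500 = 0.1802 mol.
Au³⁺ + 3 e⁻ → Au, so n(Au) = n(e⁻)/3 = 0.06008 mol.
m = n·M = 0.06008 × 196.97 = 11.8 g.

11.8 g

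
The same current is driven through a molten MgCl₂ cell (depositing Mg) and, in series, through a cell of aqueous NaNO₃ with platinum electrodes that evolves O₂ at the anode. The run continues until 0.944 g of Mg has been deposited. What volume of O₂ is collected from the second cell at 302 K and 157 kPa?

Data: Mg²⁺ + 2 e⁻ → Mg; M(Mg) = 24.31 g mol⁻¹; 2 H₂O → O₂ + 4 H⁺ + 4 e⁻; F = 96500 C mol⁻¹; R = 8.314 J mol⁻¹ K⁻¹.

0.311 L

n(Mg) = 0.944 / 24.31 = 0.03883 mol, so n(e⁻) = 2 × 0.03883 = 0.07766 mol.
The cells are in series, so the same 0.07766 mol of electrons passes through the second cell.
2 H₂O → O₂ + 4 H⁺ + 4 e⁻ — 4 mol e⁻ per mol O₂, so n(O₂) = 0.07766/4 = 0.01942 mol.
V = nRT/P = (0.01942 × 8.314 × 302) / (157 × 10³) = 3.11 × 10⁻⁴ m³ = 0.311 L.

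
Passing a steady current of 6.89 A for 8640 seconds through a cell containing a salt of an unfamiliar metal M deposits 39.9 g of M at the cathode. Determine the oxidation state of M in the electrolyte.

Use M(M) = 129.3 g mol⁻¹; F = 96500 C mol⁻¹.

+2

Q = I·t = 6.890 A × 8640.0 s = 59530 C, so n(e⁻) = 59530/96500 = 0.6169 mol.
n(M) deposited = 39.9 / 129.3 = 0.3086 mol.
Electrons per atom = n(e⁻)/n(M) = 0.6169 / 0.3086 = 2.00 ≈ 2, so the ion is M²⁺.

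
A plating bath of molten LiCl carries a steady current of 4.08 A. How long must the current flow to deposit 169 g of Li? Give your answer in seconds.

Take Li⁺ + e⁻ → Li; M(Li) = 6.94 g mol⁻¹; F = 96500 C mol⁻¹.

5.76 × 10⁵ s

n(Li) = m/M = 169 / 6.94 = 24.35 mol.
Each Li atom requires 1 electron, so n(e⁻) = 1 × 24.35 = 24.35 mol.
Q = n(e⁻)·F = 24.35 × 96500 = 2350000 C.
t = Q/I = 2350000 / 4.080 A = 576000 s.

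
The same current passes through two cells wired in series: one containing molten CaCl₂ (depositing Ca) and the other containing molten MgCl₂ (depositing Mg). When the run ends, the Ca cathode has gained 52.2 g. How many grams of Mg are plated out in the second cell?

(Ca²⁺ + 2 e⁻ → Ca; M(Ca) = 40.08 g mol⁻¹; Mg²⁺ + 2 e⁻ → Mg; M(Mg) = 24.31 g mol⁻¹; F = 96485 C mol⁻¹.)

31.7 g

n(Ca) = 52.2 / 40.08 = 1.302 mol.
Since Ca²⁺ + 2 e⁻ → Ca, n(e⁻) passed = 2 × 1.302 = 2.605 mol.
Cells in series carry the same charge, so the same 2.605 mol of electrons passes through cell 2.
Mg²⁺ + 2 e⁻ → Mg, so n(Mg) = 2.605 / 2 = 1.302 mol.
m(Mg) = 1.302 × 24.31 = 31.7 g.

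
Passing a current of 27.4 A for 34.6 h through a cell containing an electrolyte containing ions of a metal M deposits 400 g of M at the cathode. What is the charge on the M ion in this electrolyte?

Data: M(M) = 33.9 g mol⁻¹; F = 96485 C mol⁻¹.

+3

Q = I·t = 27.40 A × 124560 s = 3413000 C, so n(e⁻) = 3413000/96485 = 35.37 mol.
n(M) deposited = 400 / 33.9 = 11.80 mol.
Electrons per atom = n(e⁻)/n(M) = 35.37 / 11.80 = 3.00 ≈ 3, so the ion is M³⁺.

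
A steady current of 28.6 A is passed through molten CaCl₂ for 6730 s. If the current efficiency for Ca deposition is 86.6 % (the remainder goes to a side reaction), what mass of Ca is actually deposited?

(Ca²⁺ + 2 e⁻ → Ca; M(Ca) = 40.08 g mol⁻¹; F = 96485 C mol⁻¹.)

Q = I·t = 28.60 × 6730.0 = 192500 C.
n(e⁻) = 192500/96485 = 1.995 mol; theoretically n(Ca) = 1.995/2 = 0.9975 mol, m_theo = 39.98 g.
At 86.6 % efficiency, m_actual = 0.866 × 39.98 = 34.6 g.

34.6 g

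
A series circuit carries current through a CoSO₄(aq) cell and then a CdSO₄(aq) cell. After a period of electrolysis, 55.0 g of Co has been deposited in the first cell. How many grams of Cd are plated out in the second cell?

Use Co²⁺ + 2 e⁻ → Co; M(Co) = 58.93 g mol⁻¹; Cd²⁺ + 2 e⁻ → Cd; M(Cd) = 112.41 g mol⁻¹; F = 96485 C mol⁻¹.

n(Co) = 55.0 / 58.93 = 0.9333 mol.
Since Co²⁺ + 2 e⁻ → Co, n(e⁻) passed = 2 × 0.9333 = 1.867 mol.
Cells in series carry the same charge, so the same 1.867 mol of electrons passes through cell 2.
Cd²⁺ + 2 e⁻ → Cd, so n(Cd) = 1.867 / 2 = 0.9333 mol.
m(Cd) = 0.9333 × 112.41 = 105 g.

105 g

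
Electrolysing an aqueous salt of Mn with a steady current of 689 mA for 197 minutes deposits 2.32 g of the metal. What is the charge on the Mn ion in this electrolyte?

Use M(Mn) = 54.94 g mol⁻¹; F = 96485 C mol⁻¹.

+2

Q = I·t = 0.6890 A × 11820 s = 8144 C, so n(e⁻) = 8144/96485 = 0.08441 mol.
n(Mn) deposited = 2.32 / 54.94 = 0.04223 mol.
Electrons per atom = n(e⁻)/n(Mn) = 0.08441 / 0.04223 = 2.00 ≈ 2, so the ion is Mn²⁺.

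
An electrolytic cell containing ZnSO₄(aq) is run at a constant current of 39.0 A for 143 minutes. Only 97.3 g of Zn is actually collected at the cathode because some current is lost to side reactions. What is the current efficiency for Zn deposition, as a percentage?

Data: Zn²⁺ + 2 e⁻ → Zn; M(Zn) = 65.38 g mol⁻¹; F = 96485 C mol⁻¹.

Q = I·t = 39.00 × 8580.0 = 334600 C; n(e⁻) = 334600/96485 = 3.468 mol.
Theoretical n(Zn) = n(e⁻)/2 = 1.734 mol, i.e. m_theo = 1.734 × 65.38 = 113.4 g.
Efficiency = m_actual / m_theo = 97.3 / 113.4 = 85.8 %.

85.8 %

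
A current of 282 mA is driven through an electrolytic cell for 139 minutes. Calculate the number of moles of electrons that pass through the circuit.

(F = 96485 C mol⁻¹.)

Q = I·t = 0.2820 A × 8340.0 s = 2352 C.
n(e⁻) = Q/F = 2352 / 96485 = 0.0244 mol.

0.0244 mol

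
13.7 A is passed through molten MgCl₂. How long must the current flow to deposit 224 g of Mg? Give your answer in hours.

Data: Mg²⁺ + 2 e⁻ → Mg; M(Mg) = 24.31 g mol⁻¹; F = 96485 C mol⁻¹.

36.1 h

n(Mg) = m/M = 224 / 24.31 = 9.214 mol.
Each Mg atom requires 2 electrons, so n(e⁻) = 2 × 9.214 = 18.43 mol.
Q = n(e⁻)·F = 18.43 × 96485 = 1778000 C.
t = Q/I = 1778000 / 13.70 A = 129800 s = 36.1 h.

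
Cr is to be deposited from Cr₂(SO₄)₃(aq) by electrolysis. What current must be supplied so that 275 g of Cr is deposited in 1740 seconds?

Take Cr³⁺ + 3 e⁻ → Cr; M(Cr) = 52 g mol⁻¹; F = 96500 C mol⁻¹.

880 A

n(Cr) = 275 / 52 = 5.288 mol.
n(e⁻) = 3 × 5.288 = 15.87 mol.
Q = n(e⁻)·F = 15.87 × 96500 = 1531000 C.
I = Q/t = 1531000 / 1740.0 s = 880 A.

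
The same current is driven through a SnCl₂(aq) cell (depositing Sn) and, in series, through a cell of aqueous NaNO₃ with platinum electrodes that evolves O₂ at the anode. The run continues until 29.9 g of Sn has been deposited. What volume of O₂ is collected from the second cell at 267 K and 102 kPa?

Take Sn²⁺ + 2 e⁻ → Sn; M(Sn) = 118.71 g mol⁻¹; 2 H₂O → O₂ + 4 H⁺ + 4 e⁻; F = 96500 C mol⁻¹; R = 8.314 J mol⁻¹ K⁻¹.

n(Sn) = 29.9 / 118.71 = 0.2519 mol, so n(e⁻) = 2 × 0.2519 = 0.5037 mol.
The cells are in series, so the same 0.5037 mol of electrons passes through the second cell.
2 H₂O → O₂ + 4 H⁺ + 4 e⁻ — 4 mol e⁻ per mol O₂, so n(O₂) = 0.5037/4 = 0.1259 mol.
V = nRT/P = (0.1259 × 8.314 × 267) / (102 × 10³) = 0.00274 m³ = 2.74 L.

2.74 L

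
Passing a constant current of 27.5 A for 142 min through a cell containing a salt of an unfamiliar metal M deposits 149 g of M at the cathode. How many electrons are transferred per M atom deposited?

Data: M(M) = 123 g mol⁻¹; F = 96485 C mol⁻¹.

2

Q = I·t = 27.50 A × 8520.0 s = 234300 C, so n(e⁻) = 234300/96485 = 2.428 mol.
n(M) deposited = 149 / 123 = 1.211 mol.
Electrons per atom = n(e⁻)/n(M) = 2.428 / 1.211 = 2.00 ≈ 2, so the ion is M²⁺.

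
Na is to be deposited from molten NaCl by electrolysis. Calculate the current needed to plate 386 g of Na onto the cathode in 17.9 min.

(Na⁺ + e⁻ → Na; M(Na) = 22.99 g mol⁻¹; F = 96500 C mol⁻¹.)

n(Na) = 386 / 22.99 = 16.79 mol.
n(e⁻) = 1 × 16.79 = 16.79 mol.
Q = n(e⁻)·F = 16.79 × 96500 = 1620000 C.
I = Q/t = 1620000 / 1074.0 s = 1510 A.

1510 A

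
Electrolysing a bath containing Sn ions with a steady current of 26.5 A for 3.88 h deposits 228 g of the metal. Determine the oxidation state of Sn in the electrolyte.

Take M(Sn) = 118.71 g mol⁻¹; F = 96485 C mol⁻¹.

Q = I·t = 26.50 A × 13968 s = 370200 C, so n(e⁻) = 370200/96485 = 3.836 mol.
n(Sn) deposited = 228 / 118.71 = 1.921 mol.
Electrons per atom = n(e⁻)/n(Sn) = 3.836 / 1.921 = 2.00 ≈ 2, so the ion is Sn²⁺.

+2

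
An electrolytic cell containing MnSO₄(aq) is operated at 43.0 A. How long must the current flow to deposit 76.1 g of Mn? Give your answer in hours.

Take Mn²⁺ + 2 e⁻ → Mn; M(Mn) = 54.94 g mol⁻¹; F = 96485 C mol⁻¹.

1.73 h

n(Mn) = m/M = 76.1 / 54.94 = 1.385 mol.
Each Mn atom requires 2 electrons, so n(e⁻) = 2 × 1.385 = 2.770 mol.
Q = n(e⁻)·F = 2.770 × 96485 = 267300 C.
t = Q/I = 267300 / 43.00 A = 6216 s = 1.73 h.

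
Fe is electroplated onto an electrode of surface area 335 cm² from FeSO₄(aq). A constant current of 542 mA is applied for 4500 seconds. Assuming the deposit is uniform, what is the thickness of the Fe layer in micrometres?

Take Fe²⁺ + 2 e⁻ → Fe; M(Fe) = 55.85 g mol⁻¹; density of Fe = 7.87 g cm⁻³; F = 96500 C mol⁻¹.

2.68 μm

Q = I·t = 0.5420 × 4500.0 = 2439 C; n(e⁻) = 0.02527 mol.
n(Fe) = n(e⁻)/2 = 0.01264 mol, so m = 0.01264 × 55.85 = 0.7058 g.
Volume = m/ρ = 0.7058 / 7.87 = 0.08968 cm³.
Thickness = V/A = 0.08968 / 335 = 2.68 × 10⁻⁴ cm = 2.68 μm.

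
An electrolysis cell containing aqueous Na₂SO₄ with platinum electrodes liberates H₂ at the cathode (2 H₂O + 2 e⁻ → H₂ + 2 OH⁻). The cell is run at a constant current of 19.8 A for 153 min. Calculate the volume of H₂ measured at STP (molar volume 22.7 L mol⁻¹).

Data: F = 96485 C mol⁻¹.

Q = I·t = 19.80 A × 9180.0 s = 181800 C.
n(e⁻) = Q/F = 181800 / 96485 = 1.884 mol.
2 electrons are transferred per H₂ molecule, so n(H₂) = 1.884 / 2 = 0.9419 mol.
V = n × V_m = 0.9419 × 22.7 = 21.4 L.

21.4 L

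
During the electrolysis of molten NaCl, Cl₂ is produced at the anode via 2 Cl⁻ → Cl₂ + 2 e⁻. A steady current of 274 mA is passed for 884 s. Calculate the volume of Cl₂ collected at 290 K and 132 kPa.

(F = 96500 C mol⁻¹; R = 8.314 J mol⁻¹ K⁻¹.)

Q = I·t = 0.2740 A × 884.00 s = 242.2 C.
n(e⁻) = Q/F = 242.2 / 96500 = 0.002510 mol.
2 electrons are transferred per Cl₂ molecule, so n(Cl₂) = 0.002510 / 2 = 0.001255 mol.
V = nRT/P = (0.001255 × 8.314 × 290) / (132 × 10³ Pa) = 2.29 × 10⁻⁵ m³ = 0.0229 L.

0.0229 L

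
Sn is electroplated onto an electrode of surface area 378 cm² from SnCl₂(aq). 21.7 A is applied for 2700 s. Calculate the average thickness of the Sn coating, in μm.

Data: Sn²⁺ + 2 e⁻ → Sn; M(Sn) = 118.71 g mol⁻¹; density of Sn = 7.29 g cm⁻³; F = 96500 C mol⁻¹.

Q = I·t = 21.70 × 2700.0 = 58590 C; n(e⁻) = 0.6072 mol.
n(Sn) = n(e⁻)/2 = 0.3036 mol, so m = 0.3036 × 118.71 = 36.04 g.
Volume = m/ρ = 36.04 / 7.29 = 4.943 cm³.
Thickness = V/A = 4.943 / 378 = 0.0131 cm = 131 μm.

131 μm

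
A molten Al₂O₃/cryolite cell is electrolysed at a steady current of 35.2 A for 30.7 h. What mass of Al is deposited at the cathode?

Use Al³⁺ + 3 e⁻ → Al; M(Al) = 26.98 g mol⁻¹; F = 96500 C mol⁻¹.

363 g

Q = I·t = 35.20 A × 110520 s = 3890000 C.
n(e⁻) = Q/F = 3890000 / 96500 = 40.31 mol.
Al³⁺ + 3 e⁻ → Al, so n(Al) = n(e⁻)/3 = 13.44 mol.
m = n·M = 13.44 × 26.98 = 363 g.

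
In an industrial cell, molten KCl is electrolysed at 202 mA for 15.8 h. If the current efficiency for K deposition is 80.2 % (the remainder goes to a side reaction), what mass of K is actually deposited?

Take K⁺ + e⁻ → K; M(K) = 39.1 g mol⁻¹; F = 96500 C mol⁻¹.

Q = I·t = 0.2020 × 56880 = 11490 C.
n(e⁻) = 11490/96500 = 0.1191 mol; theoretically n(K) = 0.1191/1 = 0.1191 mol, m_theo = 4.655 g.
At 80.2 % efficiency, m_actual = 0.802 × 4.655 = 3.73 g.

3.73 g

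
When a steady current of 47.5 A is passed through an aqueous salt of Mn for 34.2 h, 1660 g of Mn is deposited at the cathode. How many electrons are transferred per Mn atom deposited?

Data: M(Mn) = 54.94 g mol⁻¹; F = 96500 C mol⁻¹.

Q = I·t = 47.50 A × 123120 s = 5848000 C, so n(e⁻) = 5848000/96500 = 60.60 mol.
n(Mn) deposited = 1660 / 54.94 = 30.21 mol.
Electrons per atom = n(e⁻)/n(Mn) = 60.60 / 30.21 = 2.01 ≈ 2, so the ion is Mn²⁺.

2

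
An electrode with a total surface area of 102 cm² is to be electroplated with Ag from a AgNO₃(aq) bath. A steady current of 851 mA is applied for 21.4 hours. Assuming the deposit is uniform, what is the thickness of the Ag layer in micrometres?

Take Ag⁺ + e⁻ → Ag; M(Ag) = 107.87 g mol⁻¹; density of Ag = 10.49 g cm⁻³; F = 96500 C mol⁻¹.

Q = I·t = 0.8510 × 77040 = 65560 C; n(e⁻) = 0.6794 mol.
n(Ag) = n(e⁻)/1 = 0.6794 mol, so m = 0.6794 × 107.87 = 73.29 g.
Volume = m/ρ = 73.29 / 10.49 = 6.986 cm³.
Thickness = V/A = 6.986 / 102 = 0.0685 cm = 685 μm.

685 μm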